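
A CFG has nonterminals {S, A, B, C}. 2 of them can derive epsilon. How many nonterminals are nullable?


Nonterminals: {S, A, B, C}
A nonterminal is nullable if it can derive epsilon
Counting nullable nonterminals: 2
Total nullable = 2

2


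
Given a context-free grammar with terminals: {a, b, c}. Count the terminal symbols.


Terminal symbols: a, b, c
Counting each: a (#1), b (#2), c (#3)
Total = 3

3


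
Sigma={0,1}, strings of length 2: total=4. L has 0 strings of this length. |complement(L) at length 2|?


Alphabet: {0,1}
String length: 2
Total strings of length 2 = 2^2 = 4
Strings in L = 0
Complement = total - |L|
= 4 - 0
= 4

4


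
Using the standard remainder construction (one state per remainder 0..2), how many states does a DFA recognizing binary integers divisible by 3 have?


Divisibility by 3 is tracked via the remainder mod 3: 0, 1, ..., 2
The construction assigns one state to each remainder
Number of remainders = 3

3


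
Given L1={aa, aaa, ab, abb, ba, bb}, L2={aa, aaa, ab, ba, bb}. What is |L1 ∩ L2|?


L1 = {aa, aaa, ab, abb, ba, bb}
L2 = {aa, aaa, ab, ba, bb}
Checking each string in L1 against L2:
  'aa': in L2? Yes
  'aaa': in L2? Yes
  'ab': in L2? Yes
  'abb': in L2? No
  'ba': in L2? Yes
  'bb': in L2? Yes
Intersection = {aa, aaa, ab, ba, bb}
|L1 ∩ L2| = 5

5


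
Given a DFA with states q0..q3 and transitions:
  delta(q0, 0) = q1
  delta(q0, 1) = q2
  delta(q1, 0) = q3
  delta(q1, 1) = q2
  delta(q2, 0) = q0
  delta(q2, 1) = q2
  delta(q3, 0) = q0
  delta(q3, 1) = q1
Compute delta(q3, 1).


Looking up transition function:
delta(q3, 1) in the table
Row: q3, Column: 1
Result: q1

q1


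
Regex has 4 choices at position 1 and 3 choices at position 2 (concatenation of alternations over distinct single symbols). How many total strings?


First group: 4 alternatives
Second group: 3 alternatives
Concatenation: each choice from group 1 pairs with each from group 2
Total = 4 x 3 = 12

12


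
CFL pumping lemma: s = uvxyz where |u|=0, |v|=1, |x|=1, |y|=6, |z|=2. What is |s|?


|s| = |u| + |v| + |x| + |y| + |z|
= 0 + 1 + 1 + 6 + 2
= 1 + 1 + 8
= 2 + 8
= 10

10


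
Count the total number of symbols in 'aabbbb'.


String: 'aabbbb'
Counting characters:
  'a' appears 2 time(s)
  'b' appears 4 time(s)
Total length = 2 + 4 = 6

6


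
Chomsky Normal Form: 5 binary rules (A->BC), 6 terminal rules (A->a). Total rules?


CNF allows two rule forms:
  A -> BC (binary): 5 rules
  A -> a (terminal): 6 rules
Total = 5 + 6 = 11

11


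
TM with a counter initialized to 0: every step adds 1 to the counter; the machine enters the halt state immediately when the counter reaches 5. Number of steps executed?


Counter starts at 0. Counting sequence:
  Step 1: counter = 1
  Step 2: counter = 2
  Step 3: counter = 3
  Step 4: counter = 4
  Step 5: counter = 5
Counter reached 5 -> halt
Total steps = 5

5


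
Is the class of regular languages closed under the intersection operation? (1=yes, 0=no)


Regular languages are closed under:
- Union (DFA product construction)
- Intersection (DFA product construction)
- Complement (swap accept/reject states)
- Concatenation (NFA construction)
- Kleene star (NFA construction)
intersection is in this list
Therefore: closed

1


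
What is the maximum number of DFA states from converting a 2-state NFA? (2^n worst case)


NFA has 2 states
Subset construction: each DFA state = subset of NFA states
Maximum subsets = 2^2
2^2 = 4

4


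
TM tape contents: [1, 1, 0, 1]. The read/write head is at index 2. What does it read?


Tape: [1, 1, 0, 1]
Positions: 0 1 2 3
Values:    1 1 0 1
Head at position 2
tape[2] = 0

0


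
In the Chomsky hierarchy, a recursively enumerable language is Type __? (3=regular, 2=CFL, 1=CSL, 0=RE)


Chomsky hierarchy levels:
  Type 3: Regular (DFA/NFA/regex)
  Type 2: Context-free (PDA)
  Type 1: Context-sensitive
  Type 0: Recursively enumerable (TM)
'recursively enumerable' corresponds to Type 0

0


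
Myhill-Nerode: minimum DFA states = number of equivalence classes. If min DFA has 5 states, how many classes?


Myhill-Nerode theorem:
Number of equivalence classes = number of states in minimal DFA
Minimal DFA states = 5
Therefore equivalence classes = 5

5


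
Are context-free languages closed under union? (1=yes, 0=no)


CFL closure properties:
  Closed under: union, concatenation, Kleene star
  NOT closed under: intersection, complement
Operation 'union' is in closed list -> Yes (closed)

1


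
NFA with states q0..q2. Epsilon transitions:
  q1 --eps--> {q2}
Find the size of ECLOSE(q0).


Starting from q0
Initialize closure = {q0}
q0 has no outgoing epsilon transitions -> nothing to add
Final closure: {q0}
Size = 1

1


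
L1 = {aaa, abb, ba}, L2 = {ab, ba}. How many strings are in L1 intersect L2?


L1 = {aaa, abb, ba}
L2 = {ab, ba}
Checking each string in L1 against L2:
  'aaa': in L2? No
  'abb': in L2? No
  'ba': in L2? Yes
Intersection = {ba}
|L1 ∩ L2| = 1

1


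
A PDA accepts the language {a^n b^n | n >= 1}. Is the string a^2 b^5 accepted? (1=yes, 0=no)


Language requires equal numbers of a's and b's
PDA pushes for each 'a', pops for each 'b'
Number of a's = 2
Number of b's = 5
2 != 5 -> Reject

0


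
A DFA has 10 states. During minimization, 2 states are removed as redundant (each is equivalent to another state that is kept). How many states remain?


Original DFA: 10 states
Redundant states removed: 2
Minimized states = original - removed
= 10 - 2
= 8

8


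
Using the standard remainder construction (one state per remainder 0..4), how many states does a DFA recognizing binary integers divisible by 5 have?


Divisibility by 5 is tracked via the remainder mod 5: 0, 1, ..., 4
The construction assigns one state to each remainder
Number of remainders = 5

5


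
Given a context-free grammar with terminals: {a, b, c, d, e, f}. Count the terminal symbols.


Terminal symbols: a, b, c, d, e, f
Counting each: a (#1), b (#2), c (#3), d (#4), e (#5), f (#6)
Total = 6

6


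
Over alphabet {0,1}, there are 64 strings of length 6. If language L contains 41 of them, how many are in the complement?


Alphabet: {0,1}
String length: 6
Total strings of length 6 = 2^6 = 64
Strings in L = 41
Complement = total - |L|
= 64 - 41
= 23

23


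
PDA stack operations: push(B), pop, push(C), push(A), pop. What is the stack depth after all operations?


Tracing stack operations:
  push(B) -> stack = [B], depth=1
  pop -> removed B, stack = [], depth=0
  push(C) -> stack = [C], depth=1
  push(A) -> stack = [C,A], depth=2
  pop -> removed A, stack = [C], depth=1
Final depth = 1

1


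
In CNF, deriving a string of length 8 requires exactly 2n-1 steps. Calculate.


Chomsky Normal Form derivation:
String length n = 8
Each step either:
  - Splits a nonterminal into two (n-1 such steps)
  - Converts a nonterminal to terminal (n such steps)
Total = (n-1) + n = 2n - 1
= 2(8) - 1
= 16 - 1
= 15

15


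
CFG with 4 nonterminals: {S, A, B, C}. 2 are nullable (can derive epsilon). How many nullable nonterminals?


Nonterminals: {S, A, B, C}
A nonterminal is nullable if it can derive epsilon
Counting nullable nonterminals: 2
Total nullable = 2

2


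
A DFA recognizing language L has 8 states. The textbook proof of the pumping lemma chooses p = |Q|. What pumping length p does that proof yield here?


Pumping lemma for regular languages (standard proof):
Take p = |Q|, the number of DFA states.
Any string of length >= |Q| passes through |Q|+1 states while reading its first |Q| symbols,
so by pigeonhole some state repeats, giving the loop that can be pumped.
Here |Q| = 8
Therefore the proof uses p = 8

8


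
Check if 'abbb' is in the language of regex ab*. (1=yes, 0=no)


Pattern: ab*
String: 'abbb'
Pattern requires: exactly one 'a' followed by zero or more 'b's
First char is 'a' -> OK
Rest 'bbb': all b's? Yes
Result: 1

1


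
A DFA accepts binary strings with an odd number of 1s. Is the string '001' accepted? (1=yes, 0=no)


DFA has 2 states: q_even (start, accept=no) and q_odd
Processing string '001' character by character:
  Position 0: read '0', 1-count=0 -> q_even (no change)
  Position 1: read '0', 1-count=0 -> q_even (no change)
  Position 2: read '1', 1-count=1 -> q_odd
Final state: q_odd, total 1s = 1 (odd); the DFA requires an odd count -> accept

1


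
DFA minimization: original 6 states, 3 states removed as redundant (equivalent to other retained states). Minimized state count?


Original DFA: 6 states
Redundant states removed: 3
Minimized states = original - removed
= 6 - 3
= 3

3


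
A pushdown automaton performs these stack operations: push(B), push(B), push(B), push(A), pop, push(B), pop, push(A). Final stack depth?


Tracing stack operations:
  push(B) -> stack = [B], depth=1
  push(B) -> stack = [B,B], depth=2
  push(B) -> stack = [B,B,B], depth=3
  push(A) -> stack = [B,B,B,A], depth=4
  pop -> removed A, stack = [B,B,B], depth=3
  push(B) -> stack = [B,B,B,B], depth=4
  pop -> removed B, stack = [B,B,B], depth=3
  push(A) -> stack = [B,B,B,A], depth=4
Final depth = 4

4


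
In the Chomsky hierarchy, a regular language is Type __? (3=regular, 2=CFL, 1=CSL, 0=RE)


Chomsky hierarchy levels:
  Type 3: Regular (DFA/NFA/regex)
  Type 2: Context-free (PDA)
  Type 1: Context-sensitive
  Type 0: Recursively enumerable (TM)
'regular' corresponds to Type 3

3


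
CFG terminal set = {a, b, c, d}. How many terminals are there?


Terminal symbols: a, b, c, d
Counting each: a (#1), b (#2), c (#3), d (#4)
Total = 4

4


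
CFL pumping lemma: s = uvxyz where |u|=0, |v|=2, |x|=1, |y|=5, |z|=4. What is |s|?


|s| = |u| + |v| + |x| + |y| + |z|
= 0 + 2 + 1 + 5 + 4
= 2 + 1 + 9
= 3 + 9
= 12

12


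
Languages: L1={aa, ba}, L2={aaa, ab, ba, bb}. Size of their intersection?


L1 = {aa, ba}
L2 = {aaa, ab, ba, bb}
Checking each string in L1 against L2:
  'aa': in L2? No
  'ba': in L2? Yes
Intersection = {ba}
|L1 ∩ L2| = 1

1


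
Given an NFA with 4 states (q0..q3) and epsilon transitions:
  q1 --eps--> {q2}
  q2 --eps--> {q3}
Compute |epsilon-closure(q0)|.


Starting from q0
Initialize closure = {q0}
q0 has no outgoing epsilon transitions -> nothing to add
Final closure: {q0}
Size = 1

1


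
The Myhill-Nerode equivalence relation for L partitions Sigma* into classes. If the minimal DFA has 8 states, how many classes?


Myhill-Nerode theorem:
Number of equivalence classes = number of states in minimal DFA
Minimal DFA states = 8
Therefore equivalence classes = 8

8


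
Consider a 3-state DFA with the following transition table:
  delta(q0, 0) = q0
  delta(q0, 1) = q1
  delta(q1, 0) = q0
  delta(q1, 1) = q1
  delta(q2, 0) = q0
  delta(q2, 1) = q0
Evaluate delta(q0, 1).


Looking up transition function:
delta(q0, 1) in the table
Row: q0, Column: 1
Result: q1

q1


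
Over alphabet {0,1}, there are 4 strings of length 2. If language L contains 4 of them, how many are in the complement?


Alphabet: {0,1}
String length: 2
Total strings of length 2 = 2^2 = 4
Strings in L = 4
Complement = total - |L|
= 4 - 4
= 0

0


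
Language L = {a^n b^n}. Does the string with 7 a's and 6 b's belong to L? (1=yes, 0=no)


Language requires equal numbers of a's and b's
PDA pushes for each 'a', pops for each 'b'
Number of a's = 7
Number of b's = 6
7 != 6 -> Reject

0


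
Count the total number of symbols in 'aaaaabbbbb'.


String: 'aaaaabbbbb'
Counting characters:
  'a' appears 5 time(s)
  'b' appears 5 time(s)
Total length = 5 + 5 = 10

10


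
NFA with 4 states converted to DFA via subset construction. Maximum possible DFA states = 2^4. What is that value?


NFA has 4 states
Subset construction: each DFA state = subset of NFA states
Maximum subsets = 2^4
2^4 = 16

16


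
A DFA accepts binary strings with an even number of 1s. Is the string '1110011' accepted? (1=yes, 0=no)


DFA has 2 states: q_even (start, accept=yes) and q_odd
Processing string '1110011' character by character:
  Position 0: read '1', 1-count=1 -> q_odd
  Position 1: read '1', 1-count=2 -> q_even
  Position 2: read '1', 1-count=3 -> q_odd
  Position 3: read '0', 1-count=3 -> q_odd (no change)
  Position 4: read '0', 1-count=3 -> q_odd (no change)
  Position 5: read '1', 1-count=4 -> q_even
  Position 6: read '1', 1-count=5 -> q_odd
Final state: q_odd, total 1s = 5 (odd); the DFA requires an even count -> reject

0


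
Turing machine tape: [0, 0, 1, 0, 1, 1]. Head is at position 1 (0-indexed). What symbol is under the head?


Tape: [0, 0, 1, 0, 1, 1]
Positions: 0 1 2 3 4 5
Values:    0 0 1 0 1 1
Head at position 1
tape[1] = 0

0


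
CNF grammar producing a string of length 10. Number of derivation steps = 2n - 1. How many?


Chomsky Normal Form derivation:
String length n = 10
Each step either:
  - Splits a nonterminal into two (n-1 such steps)
  - Converts a nonterminal to terminal (n such steps)
Total = (n-1) + n = 2n - 1
= 2(10) - 1
= 20 - 1
= 19

19


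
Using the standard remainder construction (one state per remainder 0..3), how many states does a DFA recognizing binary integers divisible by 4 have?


Divisibility by 4 is tracked via the remainder mod 4: 0, 1, ..., 3
The construction assigns one state to each remainder
Number of remainders = 4

4


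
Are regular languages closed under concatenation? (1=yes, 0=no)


Regular languages are closed under all standard operations:
- Union: Yes (product construction)
- Intersection: Yes (product construction)
- Complement: Yes (swap accept/reject)
- Concatenation: Yes (NFA construction)
Operation: concatenation -> Closed

1


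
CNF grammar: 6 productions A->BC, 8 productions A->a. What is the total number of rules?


CNF allows two rule forms:
  A -> BC (binary): 6 rules
  A -> a (terminal): 8 rules
Total = 6 + 8 = 14

14


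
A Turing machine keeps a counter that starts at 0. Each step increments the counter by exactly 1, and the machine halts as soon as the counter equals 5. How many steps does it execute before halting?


Counter starts at 0. Counting sequence:
  Step 1: counter = 1
  Step 2: counter = 2
  Step 3: counter = 3
  Step 4: counter = 4
  Step 5: counter = 5
Counter reached 5 -> halt
Total steps = 5

5


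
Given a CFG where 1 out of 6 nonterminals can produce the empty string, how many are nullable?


Nonterminals: {S, A, B, C, D, E}
A nonterminal is nullable if it can derive epsilon
Counting nullable nonterminals: 1
Total nullable = 1

1


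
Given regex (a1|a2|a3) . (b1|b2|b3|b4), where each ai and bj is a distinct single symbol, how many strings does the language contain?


First group: 3 alternatives
Second group: 4 alternatives
Concatenation: each choice from group 1 pairs with each from group 2
Total = 3 x 4 = 12

12


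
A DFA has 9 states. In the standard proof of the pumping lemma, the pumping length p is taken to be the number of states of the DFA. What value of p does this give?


Pumping lemma for regular languages (standard proof):
Take p = |Q|, the number of DFA states.
Any string of length >= |Q| passes through |Q|+1 states while reading its first |Q| symbols,
so by pigeonhole some state repeats, giving the loop that can be pumped.
Here |Q| = 9
Therefore the proof uses p = 9

9


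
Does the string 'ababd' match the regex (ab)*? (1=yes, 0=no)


Pattern: (ab)*
String: 'ababd'
Pattern requires: zero or more repetitions of 'ab'
Length 5 is odd -> cannot be (ab)* -> no match
Result: 0

0


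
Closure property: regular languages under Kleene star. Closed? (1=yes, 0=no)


Regular languages are closed under:
- Union (DFA product construction)
- Intersection (DFA product construction)
- Complement (swap accept/reject states)
- Concatenation (NFA construction)
- Kleene star (NFA construction)
Kleene star is in this list
Therefore: closed

1


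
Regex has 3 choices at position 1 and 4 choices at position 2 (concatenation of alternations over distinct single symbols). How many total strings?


First group: 3 alternatives
Second group: 4 alternatives
Concatenation: each choice from group 1 pairs with each from group 2
Total = 3 x 4 = 12

12


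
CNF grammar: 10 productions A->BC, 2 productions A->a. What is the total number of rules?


CNF allows two rule forms:
  A -> BC (binary): 10 rules
  A -> a (terminal): 2 rules
Total = 10 + 2 = 12

12


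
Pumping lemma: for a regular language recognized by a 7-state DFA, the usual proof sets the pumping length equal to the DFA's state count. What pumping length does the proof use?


Pumping lemma for regular languages (standard proof):
Take p = |Q|, the number of DFA states.
Any string of length >= |Q| passes through |Q|+1 states while reading its first |Q| symbols,
so by pigeonhole some state repeats, giving the loop that can be pumped.
Here |Q| = 7
Therefore the proof uses p = 7

7


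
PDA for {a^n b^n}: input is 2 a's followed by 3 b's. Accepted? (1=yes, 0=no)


Language requires equal numbers of a's and b's
PDA pushes for each 'a', pops for each 'b'
Number of a's = 2
Number of b's = 3
2 != 3 -> Reject

0


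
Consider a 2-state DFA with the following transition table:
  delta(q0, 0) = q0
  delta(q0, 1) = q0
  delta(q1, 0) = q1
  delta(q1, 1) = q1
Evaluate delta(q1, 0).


Looking up transition function:
delta(q1, 0) in the table
Row: q1, Column: 0
Result: q1

q1


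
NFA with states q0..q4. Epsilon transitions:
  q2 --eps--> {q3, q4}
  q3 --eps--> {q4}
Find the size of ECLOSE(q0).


Starting from q0
Initialize closure = {q0}
q0 has no outgoing epsilon transitions -> nothing to add
Final closure: {q0}
Size = 1

1


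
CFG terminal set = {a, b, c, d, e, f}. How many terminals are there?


Terminal symbols: a, b, c, d, e, f
Counting each: a (#1), b (#2), c (#3), d (#4), e (#5), f (#6)
Total = 6

6


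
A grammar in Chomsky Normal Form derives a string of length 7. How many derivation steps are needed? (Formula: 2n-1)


Chomsky Normal Form derivation:
String length n = 7
Each step either:
  - Splits a nonterminal into two (n-1 such steps)
  - Converts a nonterminal to terminal (n such steps)
Total = (n-1) + n = 2n - 1
= 2(7) - 1
= 14 - 1
= 13

13


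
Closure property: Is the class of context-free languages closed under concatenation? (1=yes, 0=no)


CFL closure properties:
  Closed under: union, concatenation, Kleene star
  NOT closed under: intersection, complement
Operation 'concatenation' is in closed list -> Yes (closed)

1


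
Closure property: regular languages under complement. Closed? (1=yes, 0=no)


Regular languages are closed under:
- Union (DFA product construction)
- Intersection (DFA product construction)
- Complement (swap accept/reject states)
- Concatenation (NFA construction)
- Kleene star (NFA construction)
complement is in this list
Therefore: closed

1


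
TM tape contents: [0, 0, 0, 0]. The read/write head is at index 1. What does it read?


Tape: [0, 0, 0, 0]
Positions: 0 1 2 3
Values:    0 0 0 0
Head at position 1
tape[1] = 0

0


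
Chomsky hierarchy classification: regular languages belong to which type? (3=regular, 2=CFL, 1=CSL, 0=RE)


Chomsky hierarchy levels:
  Type 3: Regular (DFA/NFA/regex)
  Type 2: Context-free (PDA)
  Type 1: Context-sensitive
  Type 0: Recursively enumerable (TM)
'regular' corresponds to Type 3

3


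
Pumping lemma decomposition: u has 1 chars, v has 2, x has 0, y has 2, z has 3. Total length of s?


|s| = |u| + |v| + |x| + |y| + |z|
= 1 + 2 + 0 + 2 + 3
= 3 + 0 + 5
= 3 + 5
= 8

8


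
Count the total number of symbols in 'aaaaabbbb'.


String: 'aaaaabbbb'
Counting characters:
  'a' appears 5 time(s)
  'b' appears 4 time(s)
Total length = 5 + 4 = 9

9


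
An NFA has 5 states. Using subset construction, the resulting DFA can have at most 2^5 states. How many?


NFA has 5 states
Subset construction: each DFA state = subset of NFA states
Maximum subsets = 2^5
2^5 = 32

32


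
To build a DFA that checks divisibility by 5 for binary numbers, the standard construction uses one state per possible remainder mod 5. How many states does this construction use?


Divisibility by 5 is tracked via the remainder mod 5: 0, 1, ..., 4
The construction assigns one state to each remainder
Number of remainders = 5

5


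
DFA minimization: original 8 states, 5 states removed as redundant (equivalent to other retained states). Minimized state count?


Original DFA: 8 states
Redundant states removed: 5
Minimized states = original - removed
= 8 - 5
= 3

3


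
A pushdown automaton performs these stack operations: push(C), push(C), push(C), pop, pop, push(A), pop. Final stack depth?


Tracing stack operations:
  push(C) -> stack = [C], depth=1
  push(C) -> stack = [C,C], depth=2
  push(C) -> stack = [C,C,C], depth=3
  pop -> removed C, stack = [C,C], depth=2
  pop -> removed C, stack = [C], depth=1
  push(A) -> stack = [C,A], depth=2
  pop -> removed A, stack = [C], depth=1
Final depth = 1

1


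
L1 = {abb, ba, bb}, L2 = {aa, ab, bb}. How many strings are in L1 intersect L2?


L1 = {abb, ba, bb}
L2 = {aa, ab, bb}
Checking each string in L1 against L2:
  'abb': in L2? No
  'ba': in L2? No
  'bb': in L2? Yes
Intersection = {bb}
|L1 ∩ L2| = 1

1


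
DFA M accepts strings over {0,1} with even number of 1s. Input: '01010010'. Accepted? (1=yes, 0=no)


DFA has 2 states: q_even (start, accept=yes) and q_odd
Processing string '01010010' character by character:
  Position 0: read '0', 1-count=0 -> q_even (no change)
  Position 1: read '1', 1-count=1 -> q_odd
  Position 2: read '0', 1-count=1 -> q_odd (no change)
  Position 3: read '1', 1-count=2 -> q_even
  Position 4: read '0', 1-count=2 -> q_even (no change)
  Position 5: read '0', 1-count=2 -> q_even (no change)
  Position 6: read '1', 1-count=3 -> q_odd
  Position 7: read '0', 1-count=3 -> q_odd (no change)
Final state: q_odd, total 1s = 3 (odd); the DFA requires an even count -> reject

0


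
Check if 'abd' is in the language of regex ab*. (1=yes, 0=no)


Pattern: ab*
String: 'abd'
Pattern requires: exactly one 'a' followed by zero or more 'b's
First char is 'a' -> OK
Rest 'bd': all b's? No
Result: 0

0


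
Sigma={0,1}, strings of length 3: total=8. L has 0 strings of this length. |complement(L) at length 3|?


Alphabet: {0,1}
String length: 3
Total strings of length 3 = 2^3 = 8
Strings in L = 0
Complement = total - |L|
= 8 - 0
= 8

8


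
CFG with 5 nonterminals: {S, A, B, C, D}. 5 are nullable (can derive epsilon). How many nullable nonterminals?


Nonterminals: {S, A, B, C, D}
A nonterminal is nullable if it can derive epsilon
Counting nullable nonterminals: 5
Total nullable = 5

5


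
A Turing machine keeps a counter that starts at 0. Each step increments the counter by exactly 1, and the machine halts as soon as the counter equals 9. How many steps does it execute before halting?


Counter starts at 0. Counting sequence:
  Step 1: counter = 1
  Step 2: counter = 2
  Step 3: counter = 3
  Step 4: counter = 4
  Step 5: counter = 5
  Step 6: counter = 6
  ...
  Step 9: counter = 9
Counter reached 9 -> halt
Total steps = 9

9


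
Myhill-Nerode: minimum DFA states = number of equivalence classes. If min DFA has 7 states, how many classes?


Myhill-Nerode theorem:
Number of equivalence classes = number of states in minimal DFA
Minimal DFA states = 7
Therefore equivalence classes = 7

7


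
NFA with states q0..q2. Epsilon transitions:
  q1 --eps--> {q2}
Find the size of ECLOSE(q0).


Starting from q0
Initialize closure = {q0}
q0 has no outgoing epsilon transitions -> nothing to add
Final closure: {q0}
Size = 1

1


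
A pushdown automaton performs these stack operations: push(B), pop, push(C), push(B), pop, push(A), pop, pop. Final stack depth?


Tracing stack operations:
  push(B) -> stack = [B], depth=1
  pop -> removed B, stack = [], depth=0
  push(C) -> stack = [C], depth=1
  push(B) -> stack = [C,B], depth=2
  pop -> removed B, stack = [C], depth=1
  push(A) -> stack = [C,A], depth=2
  pop -> removed A, stack = [C], depth=1
  pop -> removed C, stack = [], depth=0
Final depth = 0

0


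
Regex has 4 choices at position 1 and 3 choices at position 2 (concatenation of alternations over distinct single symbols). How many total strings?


First group: 4 alternatives
Second group: 3 alternatives
Concatenation: each choice from group 1 pairs with each from group 2
Total = 4 x 3 = 12

12


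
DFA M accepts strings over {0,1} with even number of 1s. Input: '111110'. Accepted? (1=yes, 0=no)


DFA has 2 states: q_even (start, accept=yes) and q_odd
Processing string '111110' character by character:
  Position 0: read '1', 1-count=1 -> q_odd
  Position 1: read '1', 1-count=2 -> q_even
  Position 2: read '1', 1-count=3 -> q_odd
  Position 3: read '1', 1-count=4 -> q_even
  Position 4: read '1', 1-count=5 -> q_odd
  Position 5: read '0', 1-count=5 -> q_odd (no change)
Final state: q_odd, total 1s = 5 (odd); the DFA requires an even count -> reject

0


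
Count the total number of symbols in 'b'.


String: 'b'
Counting characters:
  'b' appears 1 time(s)
Total length = 0 + 1 = 1

1


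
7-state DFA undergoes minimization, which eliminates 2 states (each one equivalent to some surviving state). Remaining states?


Original DFA: 7 states
Redundant states removed: 2
Minimized states = original - removed
= 7 - 2
= 5

5


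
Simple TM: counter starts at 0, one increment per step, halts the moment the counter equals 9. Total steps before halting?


Counter starts at 0. Counting sequence:
  Step 1: counter = 1
  Step 2: counter = 2
  Step 3: counter = 3
  Step 4: counter = 4
  Step 5: counter = 5
  Step 6: counter = 6
  ...
  Step 9: counter = 9
Counter reached 9 -> halt
Total steps = 9

9


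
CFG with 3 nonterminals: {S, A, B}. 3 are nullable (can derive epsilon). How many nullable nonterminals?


Nonterminals: {S, A, B}
A nonterminal is nullable if it can derive epsilon
Counting nullable nonterminals: 3
Total nullable = 3

3


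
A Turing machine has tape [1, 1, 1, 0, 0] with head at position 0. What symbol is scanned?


Tape: [1, 1, 1, 0, 0]
Positions: 0 1 2 3 4
Values:    1 1 1 0 0
Head at position 0
tape[0] = 1

1


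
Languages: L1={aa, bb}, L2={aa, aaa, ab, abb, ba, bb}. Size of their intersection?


L1 = {aa, bb}
L2 = {aa, aaa, ab, abb, ba, bb}
Checking each string in L1 against L2:
  'aa': in L2? Yes
  'bb': in L2? Yes
Intersection = {aa, bb}
|L1 ∩ L2| = 2

2


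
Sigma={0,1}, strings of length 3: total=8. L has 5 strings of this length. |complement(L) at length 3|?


Alphabet: {0,1}
String length: 3
Total strings of length 3 = 2^3 = 8
Strings in L = 5
Complement = total - |L|
= 8 - 5
= 3

3


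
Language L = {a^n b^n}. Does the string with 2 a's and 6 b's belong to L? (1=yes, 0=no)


Language requires equal numbers of a's and b's
PDA pushes for each 'a', pops for each 'b'
Number of a's = 2
Number of b's = 6
2 != 6 -> Reject

0


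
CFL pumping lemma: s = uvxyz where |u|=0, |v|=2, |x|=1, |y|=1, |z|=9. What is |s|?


|s| = |u| + |v| + |x| + |y| + |z|
= 0 + 2 + 1 + 1 + 9
= 2 + 1 + 10
= 3 + 10
= 13

13


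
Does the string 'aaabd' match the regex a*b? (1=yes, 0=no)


Pattern: a*b
String: 'aaabd'
Pattern requires: zero or more 'a's followed by exactly one 'b'
Found 3 leading 'a's
Remaining: 'bd'
Remaining is not 'b' -> no match
Result: 0

0


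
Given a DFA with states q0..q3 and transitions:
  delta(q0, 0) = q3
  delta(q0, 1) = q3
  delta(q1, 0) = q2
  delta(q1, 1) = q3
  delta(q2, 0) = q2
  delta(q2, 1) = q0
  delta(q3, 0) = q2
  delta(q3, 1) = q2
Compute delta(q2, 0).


Looking up transition function:
delta(q2, 0) in the table
Row: q2, Column: 0
Result: q2

q2


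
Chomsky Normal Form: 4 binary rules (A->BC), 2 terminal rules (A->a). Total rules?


CNF allows two rule forms:
  A -> BC (binary): 4 rules
  A -> a (terminal): 2 rules
Total = 4 + 2 = 6

6


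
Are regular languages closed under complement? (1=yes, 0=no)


Regular languages are closed under all standard operations:
- Union: Yes (product construction)
- Intersection: Yes (product construction)
- Complement: Yes (swap accept/reject)
- Concatenation: Yes (NFA construction)
Operation: complement -> Closed

1


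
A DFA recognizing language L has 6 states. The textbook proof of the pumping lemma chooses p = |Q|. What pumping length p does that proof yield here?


Pumping lemma for regular languages (standard proof):
Take p = |Q|, the number of DFA states.
Any string of length >= |Q| passes through |Q|+1 states while reading its first |Q| symbols,
so by pigeonhole some state repeats, giving the loop that can be pumped.
Here |Q| = 6
Therefore the proof uses p = 6

6


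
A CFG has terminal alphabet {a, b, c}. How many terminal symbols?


Terminal symbols: a, b, c
Counting each: a (#1), b (#2), c (#3)
Total = 3

3


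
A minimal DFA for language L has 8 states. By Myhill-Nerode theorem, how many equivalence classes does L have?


Myhill-Nerode theorem:
Number of equivalence classes = number of states in minimal DFA
Minimal DFA states = 8
Therefore equivalence classes = 8

8


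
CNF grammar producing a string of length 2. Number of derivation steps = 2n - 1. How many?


Chomsky Normal Form derivation:
String length n = 2
Each step either:
  - Splits a nonterminal into two (n-1 such steps)
  - Converts a nonterminal to terminal (n such steps)
Total = (n-1) + n = 2n - 1
= 2(2) - 1
= 4 - 1
= 3

3


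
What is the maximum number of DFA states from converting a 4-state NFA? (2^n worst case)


NFA has 4 states
Subset construction: each DFA state = subset of NFA states
Maximum subsets = 2^4
2^4 = 16

16


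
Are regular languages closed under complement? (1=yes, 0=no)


Regular languages are closed under:
- Union (DFA product construction)
- Intersection (DFA product construction)
- Complement (swap accept/reject states)
- Concatenation (NFA construction)
- Kleene star (NFA construction)
complement is in this list
Therefore: closed

1


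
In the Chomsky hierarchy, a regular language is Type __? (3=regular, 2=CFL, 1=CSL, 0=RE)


Chomsky hierarchy levels:
  Type 3: Regular (DFA/NFA/regex)
  Type 2: Context-free (PDA)
  Type 1: Context-sensitive
  Type 0: Recursively enumerable (TM)
'regular' corresponds to Type 3

3


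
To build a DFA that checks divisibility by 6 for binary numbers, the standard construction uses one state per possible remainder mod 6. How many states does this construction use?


Divisibility by 6 is tracked via the remainder mod 6: 0, 1, ..., 5
The construction assigns one state to each remainder
Number of remainders = 6

6


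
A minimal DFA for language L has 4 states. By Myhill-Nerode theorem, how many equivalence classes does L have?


Myhill-Nerode theorem:
Number of equivalence classes = number of states in minimal DFA
Minimal DFA states = 4
Therefore equivalence classes = 4

4


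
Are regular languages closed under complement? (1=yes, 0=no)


Regular languages are closed under:
- Union (DFA product construction)
- Intersection (DFA product construction)
- Complement (swap accept/reject states)
- Concatenation (NFA construction)
- Kleene star (NFA construction)
complement is in this list
Therefore: closed

1


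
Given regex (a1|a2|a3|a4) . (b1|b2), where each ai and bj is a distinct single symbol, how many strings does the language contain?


First group: 4 alternatives
Second group: 2 alternatives
Concatenation: each choice from group 1 pairs with each from group 2
Total = 4 x 2 = 8

8


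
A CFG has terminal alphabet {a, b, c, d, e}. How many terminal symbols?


Terminal symbols: a, b, c, d, e
Counting each: a (#1), b (#2), c (#3), d (#4), e (#5)
Total = 5

5


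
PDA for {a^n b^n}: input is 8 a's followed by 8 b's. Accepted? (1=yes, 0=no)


Language requires equal numbers of a's and b's
PDA pushes for each 'a', pops for each 'b'
Number of a's = 8
Number of b's = 8
8 == 8 -> Accept

1


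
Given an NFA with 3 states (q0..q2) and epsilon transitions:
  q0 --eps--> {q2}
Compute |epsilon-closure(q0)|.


Starting from q0
Initialize closure = {q0}
Follow epsilon from q0 -> add q2
Final closure: {q0, q2}
Size = 2

2


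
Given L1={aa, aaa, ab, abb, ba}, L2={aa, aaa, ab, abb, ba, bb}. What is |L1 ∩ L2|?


L1 = {aa, aaa, ab, abb, ba}
L2 = {aa, aaa, ab, abb, ba, bb}
Checking each string in L1 against L2:
  'aa': in L2? Yes
  'aaa': in L2? Yes
  'ab': in L2? Yes
  'abb': in L2? Yes
  'ba': in L2? Yes
Intersection = {aa, aaa, ab, abb, ba}
|L1 ∩ L2| = 5

5


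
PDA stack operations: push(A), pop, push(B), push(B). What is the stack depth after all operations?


Tracing stack operations:
  push(A) -> stack = [A], depth=1
  pop -> removed A, stack = [], depth=0
  push(B) -> stack = [B], depth=1
  push(B) -> stack = [B,B], depth=2
Final depth = 2

2


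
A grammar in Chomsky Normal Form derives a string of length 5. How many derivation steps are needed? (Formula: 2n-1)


Chomsky Normal Form derivation:
String length n = 5
Each step either:
  - Splits a nonterminal into two (n-1 such steps)
  - Converts a nonterminal to terminal (n such steps)
Total = (n-1) + n = 2n - 1
= 2(5) - 1
= 10 - 1
= 9

9


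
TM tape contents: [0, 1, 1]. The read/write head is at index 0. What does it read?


Tape: [0, 1, 1]
Positions: 0 1 2
Values:    0 1 1
Head at position 0
tape[0] = 0

0


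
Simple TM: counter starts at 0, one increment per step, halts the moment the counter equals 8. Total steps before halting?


Counter starts at 0. Counting sequence:
  Step 1: counter = 1
  Step 2: counter = 2
  Step 3: counter = 3
  Step 4: counter = 4
  Step 5: counter = 5
  Step 6: counter = 6
  Step 7: counter = 7
  Step 8: counter = 8
Counter reached 8 -> halt
Total steps = 8

8


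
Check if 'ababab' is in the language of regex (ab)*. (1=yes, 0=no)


Pattern: (ab)*
String: 'ababab'
Pattern requires: zero or more repetitions of 'ab'
Pairs: ['ab', 'ab', 'ab']
All pairs are 'ab'? Yes
Result: 1

1


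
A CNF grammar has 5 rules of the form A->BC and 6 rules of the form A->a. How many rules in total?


CNF allows two rule forms:
  A -> BC (binary): 5 rules
  A -> a (terminal): 6 rules
Total = 5 + 6 = 11

11


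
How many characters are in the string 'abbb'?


String: 'abbb'
Counting characters:
  'a' appears 1 time(s)
  'b' appears 3 time(s)
Total length = 1 + 3 = 4

4


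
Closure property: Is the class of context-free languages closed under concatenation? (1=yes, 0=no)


CFL closure properties:
  Closed under: union, concatenation, Kleene star
  NOT closed under: intersection, complement
Operation 'concatenation' is in closed list -> Yes (closed)

1


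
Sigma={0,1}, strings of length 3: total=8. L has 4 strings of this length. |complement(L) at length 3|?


Alphabet: {0,1}
String length: 3
Total strings of length 3 = 2^3 = 8
Strings in L = 4
Complement = total - |L|
= 8 - 4
= 4

4


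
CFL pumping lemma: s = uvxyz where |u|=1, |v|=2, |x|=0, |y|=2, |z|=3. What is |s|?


|s| = |u| + |v| + |x| + |y| + |z|
= 1 + 2 + 0 + 2 + 3
= 3 + 0 + 5
= 3 + 5
= 8

8


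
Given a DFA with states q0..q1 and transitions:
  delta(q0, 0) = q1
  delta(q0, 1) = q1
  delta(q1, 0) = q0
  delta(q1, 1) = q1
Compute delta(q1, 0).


Looking up transition function:
delta(q1, 0) in the table
Row: q1, Column: 0
Result: q0

q0


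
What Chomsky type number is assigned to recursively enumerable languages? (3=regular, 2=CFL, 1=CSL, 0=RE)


Chomsky hierarchy levels:
  Type 3: Regular (DFA/NFA/regex)
  Type 2: Context-free (PDA)
  Type 1: Context-sensitive
  Type 0: Recursively enumerable (TM)
'recursively enumerable' corresponds to Type 0

0


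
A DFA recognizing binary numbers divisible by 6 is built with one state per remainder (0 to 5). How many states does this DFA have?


Divisibility by 6 is tracked via the remainder mod 6: 0, 1, ..., 5
The construction assigns one state to each remainder
Number of remainders = 6

6


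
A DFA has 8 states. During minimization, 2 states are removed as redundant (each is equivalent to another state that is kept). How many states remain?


Original DFA: 8 states
Redundant states removed: 2
Minimized states = original - removed
= 8 - 2
= 6

6


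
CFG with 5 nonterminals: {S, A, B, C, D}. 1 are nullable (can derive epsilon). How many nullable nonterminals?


Nonterminals: {S, A, B, C, D}
A nonterminal is nullable if it can derive epsilon
Counting nullable nonterminals: 1
Total nullable = 1

1


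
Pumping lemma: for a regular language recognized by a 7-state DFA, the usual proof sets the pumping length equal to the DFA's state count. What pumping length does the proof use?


Pumping lemma for regular languages (standard proof):
Take p = |Q|, the number of DFA states.
Any string of length >= |Q| passes through |Q|+1 states while reading its first |Q| symbols,
so by pigeonhole some state repeats, giving the loop that can be pumped.
Here |Q| = 7
Therefore the proof uses p = 7

7


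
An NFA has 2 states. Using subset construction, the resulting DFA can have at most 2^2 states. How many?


NFA has 2 states
Subset construction: each DFA state = subset of NFA states
Maximum subsets = 2^2
2^2 = 4

4


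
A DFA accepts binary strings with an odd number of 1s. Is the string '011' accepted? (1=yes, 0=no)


DFA has 2 states: q_even (start, accept=no) and q_odd
Processing string '011' character by character:
  Position 0: read '0', 1-count=0 -> q_even (no change)
  Position 1: read '1', 1-count=1 -> q_odd
  Position 2: read '1', 1-count=2 -> q_even
Final state: q_even, total 1s = 2 (even); the DFA requires an odd count -> reject

0


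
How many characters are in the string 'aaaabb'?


String: 'aaaabb'
Counting characters:
  'a' appears 4 time(s)
  'b' appears 2 time(s)
Total length = 4 + 2 = 6

6


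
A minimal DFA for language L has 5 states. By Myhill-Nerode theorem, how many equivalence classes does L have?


Myhill-Nerode theorem:
Number of equivalence classes = number of states in minimal DFA
Minimal DFA states = 5
Therefore equivalence classes = 5

5


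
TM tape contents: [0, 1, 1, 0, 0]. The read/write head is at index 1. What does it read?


Tape: [0, 1, 1, 0, 0]
Positions: 0 1 2 3 4
Values:    0 1 1 0 0
Head at position 1
tape[1] = 1

1


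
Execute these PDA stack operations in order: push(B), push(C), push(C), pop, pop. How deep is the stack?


Tracing stack operations:
  push(B) -> stack = [B], depth=1
  push(C) -> stack = [B,C], depth=2
  push(C) -> stack = [B,C,C], depth=3
  pop -> removed C, stack = [B,C], depth=2
  pop -> removed C, stack = [B], depth=1
Final depth = 1

1


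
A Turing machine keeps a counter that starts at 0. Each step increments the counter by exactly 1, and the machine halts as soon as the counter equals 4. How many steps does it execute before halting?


Counter starts at 0. Counting sequence:
  Step 1: counter = 1
  Step 2: counter = 2
  Step 3: counter = 3
  Step 4: counter = 4
Counter reached 4 -> halt
Total steps = 4

4


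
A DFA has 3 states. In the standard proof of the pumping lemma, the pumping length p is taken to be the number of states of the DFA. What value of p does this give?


Pumping lemma for regular languages (standard proof):
Take p = |Q|, the number of DFA states.
Any string of length >= |Q| passes through |Q|+1 states while reading its first |Q| symbols,
so by pigeonhole some state repeats, giving the loop that can be pumped.
Here |Q| = 3
Therefore the proof uses p = 3

3


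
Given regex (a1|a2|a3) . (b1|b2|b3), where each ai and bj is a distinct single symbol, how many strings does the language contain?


First group: 3 alternatives
Second group: 3 alternatives
Concatenation: each choice from group 1 pairs with each from group 2
Total = 3 x 3 = 9

9


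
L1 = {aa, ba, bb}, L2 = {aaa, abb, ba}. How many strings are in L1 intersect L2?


L1 = {aa, ba, bb}
L2 = {aaa, abb, ba}
Checking each string in L1 against L2:
  'aa': in L2? No
  'ba': in L2? Yes
  'bb': in L2? No
Intersection = {ba}
|L1 ∩ L2| = 1

1
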